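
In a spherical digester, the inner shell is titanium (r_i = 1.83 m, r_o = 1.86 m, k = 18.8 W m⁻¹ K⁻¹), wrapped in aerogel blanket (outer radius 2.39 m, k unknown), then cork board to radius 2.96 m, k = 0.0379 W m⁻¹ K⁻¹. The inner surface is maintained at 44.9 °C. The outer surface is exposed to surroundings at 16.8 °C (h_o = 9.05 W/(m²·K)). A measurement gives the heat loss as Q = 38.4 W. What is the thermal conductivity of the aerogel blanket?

ΣR = ΔT/Q = |44.9 − 16.8|/38.4 = 0.7318 K/W
Known resistances:
  R_titanium = (1/1.83 − 1/1.86)/(4πk) = 0.008814/(4π·18.8) = 3.731×10^-5 K/W
  R_cork board = (1/2.39 − 1/2.96)/(4πk) = 0.08057/(4π·0.0379) = 0.1692 K/W
  R_conv,out = 1/(4πr²h) = 1/(4π·2.96²·9.05) = 0.001004 K/W
R_aerogel blanket = ΣR − ΣR_known = 0.7318 − 0.1702 = 0.5616 K/W
(1/r₁−1/r₂)/(4πk) = 0.5616 ⇒ k = 0.1192/(4π·0.5616) = 0.0169 W/m·K

k = 0.0169 W/m·K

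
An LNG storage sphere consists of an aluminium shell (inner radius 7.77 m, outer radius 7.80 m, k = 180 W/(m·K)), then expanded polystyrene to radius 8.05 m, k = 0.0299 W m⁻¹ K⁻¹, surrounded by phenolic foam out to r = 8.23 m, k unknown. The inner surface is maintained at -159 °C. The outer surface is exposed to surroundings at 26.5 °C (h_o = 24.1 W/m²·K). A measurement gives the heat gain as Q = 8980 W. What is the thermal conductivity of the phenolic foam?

k = 0.0216 W/m·K

ΣR = ΔT/Q = |-159 − 26.5|/8980 = 0.02066 K/W
Known resistances:
  R_aluminium = (1/7.77 − 1/7.80)/(4πk) = 4.950×10^-4/(4π·180) = 2.188×10^-7 K/W
  R_expanded polystyrene = (1/7.80 − 1/8.05)/(4πk) = 0.003982/(4π·0.0299) = 0.01060 K/W
  R_conv,out = 1/(4πr²h) = 1/(4π·8.23²·24.1) = 4.875×10^-5 K/W
R_phenolic foam = ΣR − ΣR_known = 0.02066 − 0.01065 = 0.01001 K/W
(1/r₁−1/r₂)/(4πk) = 0.01001 ⇒ k = 0.002717/(4π·0.01001) = 0.0216 W/m·K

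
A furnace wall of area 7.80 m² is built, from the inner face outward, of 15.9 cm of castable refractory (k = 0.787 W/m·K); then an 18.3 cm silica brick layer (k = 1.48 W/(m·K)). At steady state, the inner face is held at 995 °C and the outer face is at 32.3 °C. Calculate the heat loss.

Resistance network (inner→outer):
  R_castable refractory = L/(kA) = 0.159/(0.787·7.80) = 0.02590 K/W
  R_silica brick = L/(kA) = 0.183/(1.48·7.80) = 0.01585 K/W
ΣR = 0.02590 + 0.01585 = 0.04175 K/W
Q = ΔT/ΣR = (995 °C − 32.3 °C)/0.04175 = 23100 W

Q = 23.1 kW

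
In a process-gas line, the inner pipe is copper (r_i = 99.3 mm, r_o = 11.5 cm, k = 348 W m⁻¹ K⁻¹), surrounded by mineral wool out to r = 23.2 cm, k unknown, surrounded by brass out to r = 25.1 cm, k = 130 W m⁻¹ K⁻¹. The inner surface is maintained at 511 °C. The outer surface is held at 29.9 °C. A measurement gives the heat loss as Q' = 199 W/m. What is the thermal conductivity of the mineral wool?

ΣR = ΔT/Q' = |511 − 29.9|/199 = 2.418 m·K/W
Known resistances:
  R'_copper = ln(0.115/0.0993)/(2πk) = 0.1468/(2π·348) = 6.713×10^-5 m·K/W
  R'_brass = ln(0.251/0.232)/(2πk) = 0.07872/(2π·130) = 9.637×10^-5 m·K/W
R_mineral wool = ΣR − ΣR_known = 2.418 − 1.635×10^-4 = 2.418 m·K/W
ln(r₂/r₁)/(2πk) = 2.418 ⇒ k = 0.7018/(2π·2.418) = 0.0462 W/m·K

k = 0.0462 W/m·K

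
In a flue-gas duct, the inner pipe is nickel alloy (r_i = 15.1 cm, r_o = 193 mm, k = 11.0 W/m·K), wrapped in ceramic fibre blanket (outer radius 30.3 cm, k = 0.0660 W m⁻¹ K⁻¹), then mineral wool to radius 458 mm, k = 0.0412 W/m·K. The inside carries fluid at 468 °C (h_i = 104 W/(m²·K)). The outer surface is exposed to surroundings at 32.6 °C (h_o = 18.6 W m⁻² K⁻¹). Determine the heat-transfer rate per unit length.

Resistance network (inner→outer):
  R'_conv,in = 1/(2πr h) = 1/(2π·0.151·104) = 0.01013 m·K/W
  R'_nickel alloy = ln(0.193/0.151)/(2πk) = 0.2454/(2π·11.0) = 0.003551 m·K/W
  R'_ceramic fibre blanket = ln(0.303/0.193)/(2πk) = 0.4510/(2π·0.0660) = 1.088 m·K/W
  R'_mineral wool = ln(0.458/0.303)/(2πk) = 0.4131/(2π·0.0412) = 1.596 m·K/W
  R'_conv,out = 1/(2πr h) = 1/(2π·0.458·18.6) = 0.01868 m·K/W
ΣR = 0.01013 + 0.003551 + 1.088 + 1.596 + 0.01868 = 2.716 m·K/W
Q' = ΔT/ΣR = (468 °C − 32.6 °C)/2.716 = 160 W/m

Q' = 160 W/m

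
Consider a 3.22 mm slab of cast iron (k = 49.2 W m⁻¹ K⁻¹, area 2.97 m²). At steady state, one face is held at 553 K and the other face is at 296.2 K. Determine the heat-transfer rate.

Q = 11700 kW

Q = kA·ΔT/L = 49.2 × 2.97 × |553 K − 296.2 K| / 0.00322 = 1.17×10^7 W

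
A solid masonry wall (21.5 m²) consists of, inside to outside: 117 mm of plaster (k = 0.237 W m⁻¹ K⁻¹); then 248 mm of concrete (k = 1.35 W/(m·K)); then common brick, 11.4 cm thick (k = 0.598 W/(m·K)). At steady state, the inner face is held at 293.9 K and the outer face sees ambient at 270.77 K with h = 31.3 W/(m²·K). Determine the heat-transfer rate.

Q = 553 W

Treat each layer as a resistance in series:
  R_plaster = L/(kA) = 0.117/(0.237·21.5) = 0.02296 K/W
  R_concrete = L/(kA) = 0.248/(1.35·21.5) = 0.008544 K/W
  R_common brick = L/(kA) = 0.114/(0.598·21.5) = 0.008867 K/W
  R_conv,out = 1/(hA) = 1/(31.3·21.5) = 0.001486 K/W
ΣR = 0.02296 + 0.008544 + 0.008867 + 0.001486 = 0.04186 K/W
Q = ΔT/ΣR = (293.9 K − 270.77 K)/0.04186 = 553 W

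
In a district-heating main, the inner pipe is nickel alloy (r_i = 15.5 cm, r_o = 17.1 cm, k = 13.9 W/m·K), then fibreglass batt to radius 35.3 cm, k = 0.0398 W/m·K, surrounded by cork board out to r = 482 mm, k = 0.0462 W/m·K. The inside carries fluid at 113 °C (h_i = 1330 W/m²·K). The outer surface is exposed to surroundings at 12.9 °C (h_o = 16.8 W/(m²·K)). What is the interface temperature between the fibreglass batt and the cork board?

Resistance network (inner→outer):
  R'_conv,in = 1/(2πr h) = 1/(2π·0.155·1330) = 7.720×10^-4 m·K/W
  R'_nickel alloy = ln(0.171/0.155)/(2πk) = 0.09824/(2π·13.9) = 0.001125 m·K/W
  R'_fibreglass batt = ln(0.353/0.171)/(2πk) = 0.7248/(2π·0.0398) = 2.898 m·K/W
  R'_cork board = ln(0.482/0.353)/(2πk) = 0.3115/(2π·0.0462) = 1.073 m·K/W
  R'_conv,out = 1/(2πr h) = 1/(2π·0.482·16.8) = 0.01965 m·K/W
ΣR = 7.720×10^-4 + 0.001125 + 2.898 + 1.073 + 0.01965 = 3.993 m·K/W
Q' = ΔT/ΣR = (113 °C − 12.9 °C)/3.993 = 25.07 W/m
From the inner boundary to the fibreglass batt/cork board interface, ΣR_partial = 2.900 m·K/W.
T_interface = T_in − Q'·ΣR_partial = 113 °C − (25.07)(2.900) = 40.3 °C

T = 40.3 °C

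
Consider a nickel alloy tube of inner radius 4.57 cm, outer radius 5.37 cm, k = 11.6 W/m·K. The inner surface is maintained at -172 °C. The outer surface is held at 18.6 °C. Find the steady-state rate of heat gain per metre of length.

Q' = 2πk·ΔT/ln(r₂/r₁) = 2π × 11.6 × 190.6 / ln(0.0537/0.0457) = 86100 W/m

Q' = 86.1 kW/m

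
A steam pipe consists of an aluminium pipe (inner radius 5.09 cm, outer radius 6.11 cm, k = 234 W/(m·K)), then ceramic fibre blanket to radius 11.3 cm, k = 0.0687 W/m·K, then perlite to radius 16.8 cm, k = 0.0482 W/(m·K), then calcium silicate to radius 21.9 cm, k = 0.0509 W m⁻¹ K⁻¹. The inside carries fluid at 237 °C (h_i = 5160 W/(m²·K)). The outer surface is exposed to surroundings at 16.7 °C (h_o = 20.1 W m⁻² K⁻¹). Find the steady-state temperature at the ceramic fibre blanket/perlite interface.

T = 150 °C

Resistance network (inner→outer):
  R'_conv,in = 1/(2πr h) = 1/(2π·0.0509·5160) = 6.060×10^-4 m·K/W
  R'_aluminium = ln(0.0611/0.0509)/(2πk) = 0.1826/(2π·234) = 1.242×10^-4 m·K/W
  R'_ceramic fibre blanket = ln(0.113/0.0611)/(2πk) = 0.6149/(2π·0.0687) = 1.424 m·K/W
  R'_perlite = ln(0.168/0.113)/(2πk) = 0.3966/(2π·0.0482) = 1.309 m·K/W
  R'_calcium silicate = ln(0.219/0.168)/(2πk) = 0.2651/(2π·0.0509) = 0.8289 m·K/W
  R'_conv,out = 1/(2πr h) = 1/(2π·0.219·20.1) = 0.03616 m·K/W
ΣR = 6.060×10^-4 + 1.242×10^-4 + 1.424 + 1.309 + 0.8289 + 0.03616 = 3.599 m·K/W
Q' = ΔT/ΣR = (237 °C − 16.7 °C)/3.599 = 61.21 W/m
From the inner boundary to the ceramic fibre blanket/perlite interface, ΣR_partial = 1.425 m·K/W.
T_interface = T_in − Q'·ΣR_partial = 237 °C − (61.21)(1.425) = 150 °C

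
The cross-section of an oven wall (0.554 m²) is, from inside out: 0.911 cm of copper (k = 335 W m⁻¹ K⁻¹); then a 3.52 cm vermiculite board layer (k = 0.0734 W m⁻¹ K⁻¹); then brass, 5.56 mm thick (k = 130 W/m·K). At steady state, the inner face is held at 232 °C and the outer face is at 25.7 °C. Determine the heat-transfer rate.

Series thermal resistances, inner to outer:
  R_copper = L/(kA) = 0.00911/(335·0.554) = 4.909×10^-5 K/W
  R_vermiculite board = L/(kA) = 0.0352/(0.0734·0.554) = 0.8656 K/W
  R_brass = L/(kA) = 0.00556/(130·0.554) = 7.720×10^-5 K/W
ΣR = 4.909×10^-5 + 0.8656 + 7.720×10^-5 = 0.8657 K/W
Q = ΔT/ΣR = (232 °C − 25.7 °C)/0.8657 = 238 W

Q = 238 W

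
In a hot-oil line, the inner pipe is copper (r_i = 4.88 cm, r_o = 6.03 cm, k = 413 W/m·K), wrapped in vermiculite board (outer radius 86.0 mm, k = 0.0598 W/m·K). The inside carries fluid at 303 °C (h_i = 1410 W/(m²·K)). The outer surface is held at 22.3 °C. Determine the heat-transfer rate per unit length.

Series thermal resistances, inner to outer:
  R'_conv,in = 1/(2πr h) = 1/(2π·0.0488·1410) = 0.002313 m·K/W
  R'_copper = ln(0.0603/0.0488)/(2πk) = 0.2116/(2π·413) = 8.154×10^-5 m·K/W
  R'_vermiculite board = ln(0.0860/0.0603)/(2πk) = 0.3550/(2π·0.0598) = 0.9449 m·K/W
ΣR = 0.002313 + 8.154×10^-5 + 0.9449 = 0.9473 m·K/W
Q' = ΔT/ΣR = (303 °C − 22.3 °C)/0.9473 = 296 W/m

Q' = 296 W/m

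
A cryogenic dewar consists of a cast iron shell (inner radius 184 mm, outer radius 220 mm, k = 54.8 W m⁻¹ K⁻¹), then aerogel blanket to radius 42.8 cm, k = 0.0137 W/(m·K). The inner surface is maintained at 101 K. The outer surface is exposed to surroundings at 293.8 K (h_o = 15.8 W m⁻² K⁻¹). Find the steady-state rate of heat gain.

Resistance network (inner→outer):
  R_cast iron = (1/0.184 − 1/0.220)/(4πk) = 0.8893/(4π·54.8) = 0.001291 K/W
  R_aerogel blanket = (1/0.220 − 1/0.428)/(4πk) = 2.209/(4π·0.0137) = 12.83 K/W
  R_conv,out = 1/(4πr²h) = 1/(4π·0.428²·15.8) = 0.02749 K/W
ΣR = 0.001291 + 12.83 + 0.02749 = 12.86 K/W
Q = ΔT/ΣR = (101 K − 293.8 K)/12.86 = -15.0 W
(Negative Q ⇒ heat flows inward; heat gain = 15.0 W.)

Q = 15.0 W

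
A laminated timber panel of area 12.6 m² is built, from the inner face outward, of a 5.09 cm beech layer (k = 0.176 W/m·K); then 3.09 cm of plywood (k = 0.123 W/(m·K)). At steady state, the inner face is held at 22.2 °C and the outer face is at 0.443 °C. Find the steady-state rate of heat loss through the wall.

Q = 507 W

Resistance network (inner→outer):
  R_beech = L/(kA) = 0.0509/(0.176·12.6) = 0.02295 K/W
  R_plywood = L/(kA) = 0.0309/(0.123·12.6) = 0.01994 K/W
ΣR = 0.02295 + 0.01994 = 0.04289 K/W
Q = ΔT/ΣR = (22.2 °C − 0.443 °C)/0.04289 = 507 W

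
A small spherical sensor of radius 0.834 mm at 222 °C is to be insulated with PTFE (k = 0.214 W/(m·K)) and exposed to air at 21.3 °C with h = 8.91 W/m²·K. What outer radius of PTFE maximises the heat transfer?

r_cr = 4.80 cm

For a sphere, r_cr = 2k_ins/h = 2·0.214/8.91 = 0.0480 m = 4.80 cm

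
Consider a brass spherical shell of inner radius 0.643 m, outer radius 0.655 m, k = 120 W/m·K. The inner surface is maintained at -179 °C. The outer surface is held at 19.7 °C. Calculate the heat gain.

Q = 4πk·ΔT/(1/r₁ − 1/r₂) = 4π × 120 × 198.7 / (1/0.643 − 1/0.655) = 1.05×10^7 W

Q = 1.05×10^7 W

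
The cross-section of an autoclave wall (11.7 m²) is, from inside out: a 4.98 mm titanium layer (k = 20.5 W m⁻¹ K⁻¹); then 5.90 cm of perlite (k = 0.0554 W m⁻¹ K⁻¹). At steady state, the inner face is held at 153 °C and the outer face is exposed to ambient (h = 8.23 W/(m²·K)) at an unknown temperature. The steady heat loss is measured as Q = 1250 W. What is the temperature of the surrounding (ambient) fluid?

T_out = 26.2 °C

Series resistances:
  R_titanium = L/(kA) = 0.00498/(20.5·11.7) = 2.076×10^-5 K/W
  R_perlite = L/(kA) = 0.0590/(0.0554·11.7) = 0.09102 K/W
  R_conv,out = 1/(hA) = 1/(8.23·11.7) = 0.01039 K/W
ΣR = 0.1014 K/W
ΔT = Q·ΣR = 1250 × 0.1014 = 126.8 K
Heat flows outward, so T_out = T_in − ΔT = 153 − 126.8 = 26.2 °C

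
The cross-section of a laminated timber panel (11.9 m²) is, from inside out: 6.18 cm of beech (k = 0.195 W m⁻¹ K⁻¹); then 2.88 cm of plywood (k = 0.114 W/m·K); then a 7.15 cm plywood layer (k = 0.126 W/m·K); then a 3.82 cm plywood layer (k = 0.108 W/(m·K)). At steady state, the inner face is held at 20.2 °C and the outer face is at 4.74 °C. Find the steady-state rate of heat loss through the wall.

Series thermal resistances, inner to outer:
  R_beech = L/(kA) = 0.0618/(0.195·11.9) = 0.02663 K/W
  R_plywood = L/(kA) = 0.0288/(0.114·11.9) = 0.02123 K/W
  R_plywood = L/(kA) = 0.0715/(0.126·11.9) = 0.04769 K/W
  R_plywood = L/(kA) = 0.0382/(0.108·11.9) = 0.02972 K/W
ΣR = 0.02663 + 0.02123 + 0.04769 + 0.02972 = 0.1253 K/W
Q = ΔT/ΣR = (20.2 °C − 4.74 °C)/0.1253 = 123 W

Q = 123 W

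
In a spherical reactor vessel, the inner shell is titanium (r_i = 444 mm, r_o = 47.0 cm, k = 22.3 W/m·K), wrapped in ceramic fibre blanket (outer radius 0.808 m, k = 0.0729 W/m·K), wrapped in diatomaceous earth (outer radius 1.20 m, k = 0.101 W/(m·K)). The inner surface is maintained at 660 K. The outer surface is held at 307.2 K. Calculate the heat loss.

Q = 273 W

Series thermal resistances, inner to outer:
  R_titanium = (1/0.444 − 1/0.470)/(4πk) = 0.1246/(4π·22.3) = 4.446×10^-4 K/W
  R_ceramic fibre blanket = (1/0.470 − 1/0.808)/(4πk) = 0.8900/(4π·0.0729) = 0.9716 K/W
  R_diatomaceous earth = (1/0.808 − 1/1.20)/(4πk) = 0.4043/(4π·0.101) = 0.3185 K/W
ΣR = 4.446×10^-4 + 0.9716 + 0.3185 = 1.291 K/W
Q = ΔT/ΣR = (660 K − 307.2 K)/1.291 = 273 W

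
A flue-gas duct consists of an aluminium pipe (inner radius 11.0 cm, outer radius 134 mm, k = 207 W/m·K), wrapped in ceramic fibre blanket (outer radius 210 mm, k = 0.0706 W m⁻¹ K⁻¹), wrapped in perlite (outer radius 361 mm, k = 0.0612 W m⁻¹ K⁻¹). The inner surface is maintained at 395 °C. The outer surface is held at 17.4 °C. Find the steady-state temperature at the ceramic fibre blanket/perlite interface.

T = 237 °C

Treat each layer as a resistance in series:
  R'_aluminium = ln(0.134/0.110)/(2πk) = 0.1974/(2π·207) = 1.517×10^-4 m·K/W
  R'_ceramic fibre blanket = ln(0.210/0.134)/(2πk) = 0.4493/(2π·0.0706) = 1.013 m·K/W
  R'_perlite = ln(0.361/0.210)/(2πk) = 0.5418/(2π·0.0612) = 1.409 m·K/W
ΣR = 1.517×10^-4 + 1.013 + 1.409 = 2.422 m·K/W
Q' = ΔT/ΣR = (395 °C − 17.4 °C)/2.422 = 155.9 W/m
From the inner boundary to the ceramic fibre blanket/perlite interface, ΣR_partial = 1.013 m·K/W.
T_interface = T_in − Q'·ΣR_partial = 395 °C − (155.9)(1.013) = 237 °C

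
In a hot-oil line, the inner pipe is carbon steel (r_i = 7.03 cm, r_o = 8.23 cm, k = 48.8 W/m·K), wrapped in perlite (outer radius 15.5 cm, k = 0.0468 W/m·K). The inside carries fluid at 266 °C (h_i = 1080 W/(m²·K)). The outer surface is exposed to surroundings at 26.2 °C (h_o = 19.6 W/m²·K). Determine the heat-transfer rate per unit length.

Q' = 109 W/m

Series thermal resistances, inner to outer:
  R'_conv,in = 1/(2πr h) = 1/(2π·0.0703·1080) = 0.002096 m·K/W
  R'_carbon steel = ln(0.0823/0.0703)/(2πk) = 0.1576/(2π·48.8) = 5.140×10^-4 m·K/W
  R'_perlite = ln(0.155/0.0823)/(2πk) = 0.6331/(2π·0.0468) = 2.153 m·K/W
  R'_conv,out = 1/(2πr h) = 1/(2π·0.155·19.6) = 0.05239 m·K/W
ΣR = 0.002096 + 5.140×10^-4 + 2.153 + 0.05239 = 2.208 m·K/W
Q' = ΔT/ΣR = (266 °C − 26.2 °C)/2.208 = 109 W/m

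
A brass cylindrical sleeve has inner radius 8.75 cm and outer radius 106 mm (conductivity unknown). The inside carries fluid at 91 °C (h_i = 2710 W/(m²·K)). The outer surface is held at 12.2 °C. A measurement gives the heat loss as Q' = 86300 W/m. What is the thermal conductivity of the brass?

k = 126 W/m·K

ΣR = ΔT/Q' = |91 − 12.2|/86300 = 9.131×10^-4 m·K/W
Known resistances:
  R'_conv,in = 1/(2πr h) = 1/(2π·0.0875·2710) = 6.712×10^-4 m·K/W
R_brass = ΣR − ΣR_known = 9.131×10^-4 − 6.712×10^-4 = 2.419×10^-4 m·K/W
ln(r₂/r₁)/(2πk) = 2.419×10^-4 ⇒ k = 0.1918/(2π·2.419×10^-4) = 126 W/m·K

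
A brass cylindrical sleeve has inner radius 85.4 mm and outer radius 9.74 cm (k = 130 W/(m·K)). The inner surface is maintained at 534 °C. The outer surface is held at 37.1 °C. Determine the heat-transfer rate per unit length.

Q' = 3.09×10^6 W/m

Q' = 2πk·ΔT/ln(r₂/r₁) = 2π × 130 × 496.9 / ln(0.0974/0.0854) = 3.09×10^6 W/m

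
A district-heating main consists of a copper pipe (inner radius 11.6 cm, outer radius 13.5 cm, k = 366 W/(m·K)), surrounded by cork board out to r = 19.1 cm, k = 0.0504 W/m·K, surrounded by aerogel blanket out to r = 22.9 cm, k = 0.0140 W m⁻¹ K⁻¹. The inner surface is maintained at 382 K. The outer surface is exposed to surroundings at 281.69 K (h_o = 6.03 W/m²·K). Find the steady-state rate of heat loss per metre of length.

Q' = 30.6 W/m

Series thermal resistances, inner to outer:
  R'_copper = ln(0.135/0.116)/(2πk) = 0.1517/(2π·366) = 6.596×10^-5 m·K/W
  R'_cork board = ln(0.191/0.135)/(2πk) = 0.3470/(2π·0.0504) = 1.096 m·K/W
  R'_aerogel blanket = ln(0.229/0.191)/(2πk) = 0.1814/(2π·0.0140) = 2.063 m·K/W
  R'_conv,out = 1/(2πr h) = 1/(2π·0.229·6.03) = 0.1153 m·K/W
ΣR = 6.596×10^-5 + 1.096 + 2.063 + 0.1153 = 3.274 m·K/W
Q' = ΔT/ΣR = (382 K − 281.69 K)/3.274 = 30.6 W/m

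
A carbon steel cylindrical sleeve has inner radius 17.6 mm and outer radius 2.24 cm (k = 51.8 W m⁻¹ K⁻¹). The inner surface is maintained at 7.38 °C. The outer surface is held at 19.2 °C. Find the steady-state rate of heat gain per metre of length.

Q' = 2πk·ΔT/ln(r₂/r₁) = 2π × 51.8 × 11.82 / ln(0.0224/0.0176) = 16000 W/m

Q' = 16000 W/m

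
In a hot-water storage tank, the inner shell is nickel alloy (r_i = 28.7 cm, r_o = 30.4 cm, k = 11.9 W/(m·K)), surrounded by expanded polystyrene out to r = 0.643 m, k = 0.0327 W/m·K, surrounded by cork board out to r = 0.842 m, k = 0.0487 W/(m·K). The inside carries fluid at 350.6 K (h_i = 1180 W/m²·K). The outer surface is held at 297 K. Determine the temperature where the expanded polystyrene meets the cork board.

Resistance network (inner→outer):
  R_conv,in = 1/(4πr²h) = 1/(4π·0.287²·1180) = 8.187×10^-4 K/W
  R_nickel alloy = (1/0.287 − 1/0.304)/(4πk) = 0.1948/(4π·11.9) = 0.001303 K/W
  R_expanded polystyrene = (1/0.304 − 1/0.643)/(4πk) = 1.734/(4π·0.0327) = 4.220 K/W
  R_cork board = (1/0.643 − 1/0.842)/(4πk) = 0.3676/(4π·0.0487) = 0.6006 K/W
ΣR = 8.187×10^-4 + 0.001303 + 4.220 + 0.6006 = 4.823 K/W
Q = ΔT/ΣR = (350.6 K − 297 K)/4.823 = 11.11 W
From the inner boundary to the expanded polystyrene/cork board interface, ΣR_partial = 4.222 K/W.
T_interface = T_in − Q·ΣR_partial = 350.6 K − (11.11)(4.222) = 303.7 K

T = 303.7 K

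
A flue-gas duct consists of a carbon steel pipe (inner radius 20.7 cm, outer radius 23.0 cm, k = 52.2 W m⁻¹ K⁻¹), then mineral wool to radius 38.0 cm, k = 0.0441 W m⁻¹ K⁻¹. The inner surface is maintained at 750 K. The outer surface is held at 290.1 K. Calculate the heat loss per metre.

Q' = 254 W/m

Resistance network (inner→outer):
  R'_carbon steel = ln(0.230/0.207)/(2πk) = 0.1054/(2π·52.2) = 3.212×10^-4 m·K/W
  R'_mineral wool = ln(0.380/0.230)/(2πk) = 0.5021/(2π·0.0441) = 1.812 m·K/W
ΣR = 3.212×10^-4 + 1.812 = 1.812 m·K/W
Q' = ΔT/ΣR = (750 K − 290.1 K)/1.812 = 254 W/m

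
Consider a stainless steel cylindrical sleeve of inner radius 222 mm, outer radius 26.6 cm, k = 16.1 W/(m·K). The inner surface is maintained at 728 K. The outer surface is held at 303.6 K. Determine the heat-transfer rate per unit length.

Q' = 2πk·ΔT/ln(r₂/r₁) = 2π × 16.1 × 424.4 / ln(0.266/0.222) = 2.37×10^5 W/m

Q' = 237 kW/m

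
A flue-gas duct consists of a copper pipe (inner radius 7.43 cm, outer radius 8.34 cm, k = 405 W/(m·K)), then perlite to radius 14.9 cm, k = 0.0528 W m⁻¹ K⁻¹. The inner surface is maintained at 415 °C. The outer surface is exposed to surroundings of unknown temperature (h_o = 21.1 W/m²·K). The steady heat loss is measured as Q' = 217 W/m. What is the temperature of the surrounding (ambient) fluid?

T_out = 24.4 °C

Series resistances:
  R'_copper = ln(0.0834/0.0743)/(2πk) = 0.1155/(2π·405) = 4.540×10^-5 m·K/W
  R'_perlite = ln(0.149/0.0834)/(2πk) = 0.5803/(2π·0.0528) = 1.749 m·K/W
  R'_conv,out = 1/(2πr h) = 1/(2π·0.149·21.1) = 0.05062 m·K/W
ΣR = 1.800 m·K/W
ΔT = Q'·ΣR = 217 × 1.800 = 390.6 K
Heat flows outward, so T_out = T_in − ΔT = 415 − 390.6 = 24.4 °C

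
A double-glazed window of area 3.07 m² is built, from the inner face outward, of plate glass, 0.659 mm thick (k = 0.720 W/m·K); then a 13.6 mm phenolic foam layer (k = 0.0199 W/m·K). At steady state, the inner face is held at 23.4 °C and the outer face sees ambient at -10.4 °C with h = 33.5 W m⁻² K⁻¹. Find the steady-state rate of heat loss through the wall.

Q = 145 W

Treat each layer as a resistance in series:
  R_plate glass = L/(kA) = 6.59×10^-4/(0.720·3.07) = 2.981×10^-4 K/W
  R_phenolic foam = L/(kA) = 0.0136/(0.0199·3.07) = 0.2226 K/W
  R_conv,out = 1/(hA) = 1/(33.5·3.07) = 0.009723 K/W
ΣR = 2.981×10^-4 + 0.2226 + 0.009723 = 0.2326 K/W
Q = ΔT/ΣR = (23.4 °C − -10.4 °C)/0.2326 = 145 W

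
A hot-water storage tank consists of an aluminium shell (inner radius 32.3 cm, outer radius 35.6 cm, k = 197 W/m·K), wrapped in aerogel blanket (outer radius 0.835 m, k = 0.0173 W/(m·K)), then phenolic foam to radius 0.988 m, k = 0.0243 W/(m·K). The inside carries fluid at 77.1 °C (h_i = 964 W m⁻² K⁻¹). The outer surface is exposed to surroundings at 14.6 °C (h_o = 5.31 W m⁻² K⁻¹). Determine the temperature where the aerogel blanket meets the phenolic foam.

T = 19.4 °C

Resistance network (inner→outer):
  R_conv,in = 1/(4πr²h) = 1/(4π·0.323²·964) = 7.912×10^-4 K/W
  R_aluminium = (1/0.323 − 1/0.356)/(4πk) = 0.2870/(4π·197) = 1.159×10^-4 K/W
  R_aerogel blanket = (1/0.356 − 1/0.835)/(4πk) = 1.611/(4π·0.0173) = 7.412 K/W
  R_phenolic foam = (1/0.835 − 1/0.988)/(4πk) = 0.1855/(4π·0.0243) = 0.6073 K/W
  R_conv,out = 1/(4πr²h) = 1/(4π·0.988²·5.31) = 0.01535 K/W
ΣR = 7.912×10^-4 + 1.159×10^-4 + 7.412 + 0.6073 + 0.01535 = 8.036 K/W
Q = ΔT/ΣR = (77.1 °C − 14.6 °C)/8.036 = 7.778 W
From the inner boundary to the aerogel blanket/phenolic foam interface, ΣR_partial = 7.413 K/W.
T_interface = T_in − Q·ΣR_partial = 77.1 °C − (7.778)(7.413) = 19.4 °C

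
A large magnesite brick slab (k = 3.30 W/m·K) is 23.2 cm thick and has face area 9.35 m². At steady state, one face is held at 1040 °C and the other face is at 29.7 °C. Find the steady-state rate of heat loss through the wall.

Q = 1.34×10^5 W

Q = kA·ΔT/L = 3.30 × 9.35 × |1040 °C − 29.7 °C| / 0.232 = 1.34×10^5 W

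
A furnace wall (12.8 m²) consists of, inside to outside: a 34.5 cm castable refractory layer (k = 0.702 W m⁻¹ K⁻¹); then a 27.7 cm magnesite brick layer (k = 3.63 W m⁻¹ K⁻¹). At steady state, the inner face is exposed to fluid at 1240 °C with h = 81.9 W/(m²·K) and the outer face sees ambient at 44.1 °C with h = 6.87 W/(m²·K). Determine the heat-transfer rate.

Resistance network (inner→outer):
  R_conv,in = 1/(hA) = 1/(81.9·12.8) = 9.539×10^-4 K/W
  R_castable refractory = L/(kA) = 0.345/(0.702·12.8) = 0.03839 K/W
  R_magnesite brick = L/(kA) = 0.277/(3.63·12.8) = 0.005962 K/W
  R_conv,out = 1/(hA) = 1/(6.87·12.8) = 0.01137 K/W
ΣR = 9.539×10^-4 + 0.03839 + 0.005962 + 0.01137 = 0.05668 K/W
Q = ΔT/ΣR = (1240 °C − 44.1 °C)/0.05668 = 21100 W

Q = 21.1 kW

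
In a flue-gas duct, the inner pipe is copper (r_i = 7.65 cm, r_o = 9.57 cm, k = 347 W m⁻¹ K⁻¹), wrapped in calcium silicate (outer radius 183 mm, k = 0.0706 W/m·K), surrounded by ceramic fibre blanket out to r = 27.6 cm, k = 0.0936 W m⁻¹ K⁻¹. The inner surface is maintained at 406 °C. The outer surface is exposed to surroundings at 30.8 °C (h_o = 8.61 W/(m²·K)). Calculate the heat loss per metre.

Resistance network (inner→outer):
  R'_copper = ln(0.0957/0.0765)/(2πk) = 0.2239/(2π·347) = 1.027×10^-4 m·K/W
  R'_calcium silicate = ln(0.183/0.0957)/(2πk) = 0.6483/(2π·0.0706) = 1.461 m·K/W
  R'_ceramic fibre blanket = ln(0.276/0.183)/(2πk) = 0.4109/(2π·0.0936) = 0.6987 m·K/W
  R'_conv,out = 1/(2πr h) = 1/(2π·0.276·8.61) = 0.06697 m·K/W
ΣR = 1.027×10^-4 + 1.461 + 0.6987 + 0.06697 = 2.227 m·K/W
Q' = ΔT/ΣR = (406 °C − 30.8 °C)/2.227 = 168 W/m

Q' = 168 W/m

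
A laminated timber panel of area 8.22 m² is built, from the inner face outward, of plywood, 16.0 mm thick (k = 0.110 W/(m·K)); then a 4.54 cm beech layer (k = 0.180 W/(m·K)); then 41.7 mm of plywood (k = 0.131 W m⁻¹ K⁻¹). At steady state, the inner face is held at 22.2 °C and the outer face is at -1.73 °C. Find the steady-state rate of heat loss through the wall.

Q = 275 W

Resistance network (inner→outer):
  R_plywood = L/(kA) = 0.0160/(0.110·8.22) = 0.01770 K/W
  R_beech = L/(kA) = 0.0454/(0.180·8.22) = 0.03068 K/W
  R_plywood = L/(kA) = 0.0417/(0.131·8.22) = 0.03873 K/W
ΣR = 0.01770 + 0.03068 + 0.03873 = 0.08711 K/W
Q = ΔT/ΣR = (22.2 °C − -1.73 °C)/0.08711 = 275 W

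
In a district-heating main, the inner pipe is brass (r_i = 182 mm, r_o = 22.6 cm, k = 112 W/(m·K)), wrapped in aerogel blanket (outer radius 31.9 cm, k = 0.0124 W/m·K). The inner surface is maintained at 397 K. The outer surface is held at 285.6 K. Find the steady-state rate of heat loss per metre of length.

Resistance network (inner→outer):
  R'_brass = ln(0.226/0.182)/(2πk) = 0.2165/(2π·112) = 3.077×10^-4 m·K/W
  R'_aerogel blanket = ln(0.319/0.226)/(2πk) = 0.3447/(2π·0.0124) = 4.424 m·K/W
ΣR = 3.077×10^-4 + 4.424 = 4.424 m·K/W
Q' = ΔT/ΣR = (397 K − 285.6 K)/4.424 = 25.2 W/m

Q' = 25.2 W/m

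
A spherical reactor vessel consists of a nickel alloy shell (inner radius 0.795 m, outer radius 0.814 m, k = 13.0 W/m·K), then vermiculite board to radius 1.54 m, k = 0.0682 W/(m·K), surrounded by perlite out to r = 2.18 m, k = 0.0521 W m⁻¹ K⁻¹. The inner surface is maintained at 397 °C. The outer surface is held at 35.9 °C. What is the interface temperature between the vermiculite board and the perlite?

T = 145 °C

Treat each layer as a resistance in series:
  R_nickel alloy = (1/0.795 − 1/0.814)/(4πk) = 0.02936/(4π·13.0) = 1.797×10^-4 K/W
  R_vermiculite board = (1/0.814 − 1/1.54)/(4πk) = 0.5792/(4π·0.0682) = 0.6758 K/W
  R_perlite = (1/1.54 − 1/2.18)/(4πk) = 0.1906/(4π·0.0521) = 0.2912 K/W
ΣR = 1.797×10^-4 + 0.6758 + 0.2912 = 0.9672 K/W
Q = ΔT/ΣR = (397 °C − 35.9 °C)/0.9672 = 373.3 W
From the inner boundary to the vermiculite board/perlite interface, ΣR_partial = 0.6760 K/W.
T_interface = T_in − Q·ΣR_partial = 397 °C − (373.3)(0.6760) = 145 °C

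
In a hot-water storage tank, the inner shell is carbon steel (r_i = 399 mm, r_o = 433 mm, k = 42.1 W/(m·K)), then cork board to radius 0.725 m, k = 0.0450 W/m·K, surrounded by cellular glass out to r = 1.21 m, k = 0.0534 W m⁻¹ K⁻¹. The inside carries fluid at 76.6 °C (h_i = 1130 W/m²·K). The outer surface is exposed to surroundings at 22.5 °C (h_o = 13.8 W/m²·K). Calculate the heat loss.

Q = 21.9 W

Resistance network (inner→outer):
  R_conv,in = 1/(4πr²h) = 1/(4π·0.399²·1130) = 4.423×10^-4 K/W
  R_carbon steel = (1/0.399 − 1/0.433)/(4πk) = 0.1968/(4π·42.1) = 3.720×10^-4 K/W
  R_cork board = (1/0.433 − 1/0.725)/(4πk) = 0.9302/(4π·0.0450) = 1.645 K/W
  R_cellular glass = (1/0.725 − 1/1.21)/(4πk) = 0.5529/(4π·0.0534) = 0.8239 K/W
  R_conv,out = 1/(4πr²h) = 1/(4π·1.21²·13.8) = 0.003939 K/W
ΣR = 4.423×10^-4 + 3.720×10^-4 + 1.645 + 0.8239 + 0.003939 = 2.474 K/W
Q = ΔT/ΣR = (76.6 °C − 22.5 °C)/2.474 = 21.9 W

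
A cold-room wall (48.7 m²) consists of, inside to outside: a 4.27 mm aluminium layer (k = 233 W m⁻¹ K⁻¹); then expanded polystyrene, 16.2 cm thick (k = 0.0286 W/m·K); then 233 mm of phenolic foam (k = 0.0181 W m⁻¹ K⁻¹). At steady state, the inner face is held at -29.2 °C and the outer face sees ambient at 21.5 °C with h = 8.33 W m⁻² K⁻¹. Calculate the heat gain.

Treat each layer as a resistance in series:
  R_aluminium = L/(kA) = 0.00427/(233·48.7) = 3.763×10^-7 K/W
  R_expanded polystyrene = L/(kA) = 0.162/(0.0286·48.7) = 0.1163 K/W
  R_phenolic foam = L/(kA) = 0.233/(0.0181·48.7) = 0.2643 K/W
  R_conv,out = 1/(hA) = 1/(8.33·48.7) = 0.002465 K/W
ΣR = 3.763×10^-7 + 0.1163 + 0.2643 + 0.002465 = 0.3831 K/W
Q = ΔT/ΣR = (-29.2 °C − 21.5 °C)/0.3831 = -132 W
(Negative Q ⇒ heat flows inward; heat gain = 132 W.)

Q = 132 W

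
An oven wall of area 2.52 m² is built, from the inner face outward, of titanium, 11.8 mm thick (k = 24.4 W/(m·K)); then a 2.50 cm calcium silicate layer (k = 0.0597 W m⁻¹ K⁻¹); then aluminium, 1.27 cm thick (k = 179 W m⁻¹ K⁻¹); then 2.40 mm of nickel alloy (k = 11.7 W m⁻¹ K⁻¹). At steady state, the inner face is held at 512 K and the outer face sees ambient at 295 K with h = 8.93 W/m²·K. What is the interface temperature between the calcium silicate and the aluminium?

T = 340.8 K

Treat each layer as a resistance in series:
  R_titanium = L/(kA) = 0.0118/(24.4·2.52) = 1.919×10^-4 K/W
  R_calcium silicate = L/(kA) = 0.0250/(0.0597·2.52) = 0.1662 K/W
  R_aluminium = L/(kA) = 0.0127/(179·2.52) = 2.815×10^-5 K/W
  R_nickel alloy = L/(kA) = 0.00240/(11.7·2.52) = 8.140×10^-5 K/W
  R_conv,out = 1/(hA) = 1/(8.93·2.52) = 0.04444 K/W
ΣR = 1.919×10^-4 + 0.1662 + 2.815×10^-5 + 8.140×10^-5 + 0.04444 = 0.2109 K/W
Q = ΔT/ΣR = (512 K − 295 K)/0.2109 = 1029 W
From the inner boundary to the calcium silicate/aluminium interface, ΣR_partial = 0.1664 K/W.
T_interface = T_in − Q·ΣR_partial = 512 K − (1029)(0.1664) = 340.8 K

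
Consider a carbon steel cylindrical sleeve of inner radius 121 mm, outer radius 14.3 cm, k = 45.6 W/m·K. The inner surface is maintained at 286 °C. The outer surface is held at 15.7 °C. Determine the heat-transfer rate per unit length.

Q' = 464 kW/m

Q' = 2πk·ΔT/ln(r₂/r₁) = 2π × 45.6 × 270.3 / ln(0.143/0.121) = 4.64×10^5 W/m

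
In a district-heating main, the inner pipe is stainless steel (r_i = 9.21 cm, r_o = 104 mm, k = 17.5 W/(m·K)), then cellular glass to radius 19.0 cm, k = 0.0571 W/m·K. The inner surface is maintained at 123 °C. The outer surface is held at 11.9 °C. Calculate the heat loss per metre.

Resistance network (inner→outer):
  R'_stainless steel = ln(0.104/0.0921)/(2πk) = 0.1215/(2π·17.5) = 0.001105 m·K/W
  R'_cellular glass = ln(0.190/0.104)/(2πk) = 0.6026/(2π·0.0571) = 1.680 m·K/W
ΣR = 0.001105 + 1.680 = 1.681 m·K/W
Q' = ΔT/ΣR = (123 °C − 11.9 °C)/1.681 = 66.1 W/m

Q' = 66.1 W/m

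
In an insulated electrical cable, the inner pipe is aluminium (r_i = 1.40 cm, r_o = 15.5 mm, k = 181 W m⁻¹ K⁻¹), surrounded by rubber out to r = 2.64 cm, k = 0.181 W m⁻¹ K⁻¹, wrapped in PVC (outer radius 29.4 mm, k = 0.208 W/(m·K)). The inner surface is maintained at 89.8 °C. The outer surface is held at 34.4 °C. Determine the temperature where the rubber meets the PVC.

Resistance network (inner→outer):
  R'_aluminium = ln(0.0155/0.0140)/(2πk) = 0.1018/(2π·181) = 8.950×10^-5 m·K/W
  R'_rubber = ln(0.0264/0.0155)/(2πk) = 0.5325/(2π·0.181) = 0.4683 m·K/W
  R'_PVC = ln(0.0294/0.0264)/(2πk) = 0.1076/(2π·0.208) = 0.08236 m·K/W
ΣR = 8.950×10^-5 + 0.4683 + 0.08236 = 0.5507 m·K/W
Q' = ΔT/ΣR = (89.8 °C − 34.4 °C)/0.5507 = 100.6 W/m
From the inner boundary to the rubber/PVC interface, ΣR_partial = 0.4684 m·K/W.
T_interface = T_in − Q'·ΣR_partial = 89.8 °C − (100.6)(0.4684) = 42.7 °C

T = 42.7 °C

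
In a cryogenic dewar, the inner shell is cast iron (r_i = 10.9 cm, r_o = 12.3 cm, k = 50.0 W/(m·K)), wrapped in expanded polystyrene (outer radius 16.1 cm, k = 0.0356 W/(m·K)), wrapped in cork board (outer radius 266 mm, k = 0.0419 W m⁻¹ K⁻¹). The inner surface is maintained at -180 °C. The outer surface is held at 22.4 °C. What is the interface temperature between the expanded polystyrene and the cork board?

Resistance network (inner→outer):
  R_cast iron = (1/0.109 − 1/0.123)/(4πk) = 1.044/(4π·50.0) = 0.001662 K/W
  R_expanded polystyrene = (1/0.123 − 1/0.161)/(4πk) = 1.919/(4π·0.0356) = 4.289 K/W
  R_cork board = (1/0.161 − 1/0.266)/(4πk) = 2.452/(4π·0.0419) = 4.656 K/W
ΣR = 0.001662 + 4.289 + 4.656 = 8.947 K/W
Q = ΔT/ΣR = (-180 °C − 22.4 °C)/8.947 = -22.62 W
From the inner boundary to the expanded polystyrene/cork board interface, ΣR_partial = 4.291 K/W.
T_interface = T_in − Q·ΣR_partial = -180 °C − (-22.62)(4.291) = -82.9 °C

T = -82.9 °C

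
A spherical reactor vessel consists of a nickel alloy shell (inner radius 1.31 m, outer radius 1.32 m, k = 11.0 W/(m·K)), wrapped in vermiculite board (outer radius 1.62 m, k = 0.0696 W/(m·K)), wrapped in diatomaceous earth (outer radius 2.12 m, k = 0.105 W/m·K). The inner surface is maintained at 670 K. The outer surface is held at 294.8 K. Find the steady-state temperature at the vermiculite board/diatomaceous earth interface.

Resistance network (inner→outer):
  R_nickel alloy = (1/1.31 − 1/1.32)/(4πk) = 0.005783/(4π·11.0) = 4.184×10^-5 K/W
  R_vermiculite board = (1/1.32 − 1/1.62)/(4πk) = 0.1403/(4π·0.0696) = 0.1604 K/W
  R_diatomaceous earth = (1/1.62 − 1/2.12)/(4πk) = 0.1456/(4π·0.105) = 0.1103 K/W
ΣR = 4.184×10^-5 + 0.1604 + 0.1103 = 0.2707 K/W
Q = ΔT/ΣR = (670 K − 294.8 K)/0.2707 = 1386 W
From the inner boundary to the vermiculite board/diatomaceous earth interface, ΣR_partial = 0.1604 K/W.
T_interface = T_in − Q·ΣR_partial = 670 K − (1386)(0.1604) = 448 K

T = 448 K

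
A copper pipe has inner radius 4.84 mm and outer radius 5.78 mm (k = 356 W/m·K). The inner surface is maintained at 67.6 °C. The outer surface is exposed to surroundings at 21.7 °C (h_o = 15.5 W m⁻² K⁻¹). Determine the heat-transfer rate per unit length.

Series thermal resistances, inner to outer:
  R'_copper = ln(0.00578/0.00484)/(2πk) = 0.1775/(2π·356) = 7.935×10^-5 m·K/W
  R'_conv,out = 1/(2πr h) = 1/(2π·0.00578·15.5) = 1.776 m·K/W
ΣR = 7.935×10^-5 + 1.776 = 1.776 m·K/W
Q' = ΔT/ΣR = (67.6 °C − 21.7 °C)/1.776 = 25.8 W/m

Q' = 25.8 W/m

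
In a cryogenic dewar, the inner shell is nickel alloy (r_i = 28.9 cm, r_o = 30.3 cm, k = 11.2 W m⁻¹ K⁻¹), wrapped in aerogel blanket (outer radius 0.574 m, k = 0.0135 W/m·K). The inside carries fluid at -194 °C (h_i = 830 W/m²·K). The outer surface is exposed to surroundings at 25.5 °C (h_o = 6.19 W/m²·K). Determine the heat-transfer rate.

Series thermal resistances, inner to outer:
  R_conv,in = 1/(4πr²h) = 1/(4π·0.289²·830) = 0.001148 K/W
  R_nickel alloy = (1/0.289 − 1/0.303)/(4πk) = 0.1599/(4π·11.2) = 0.001136 K/W
  R_aerogel blanket = (1/0.303 − 1/0.574)/(4πk) = 1.558/(4π·0.0135) = 9.185 K/W
  R_conv,out = 1/(4πr²h) = 1/(4π·0.574²·6.19) = 0.03902 K/W
ΣR = 0.001148 + 0.001136 + 9.185 + 0.03902 = 9.226 K/W
Q = ΔT/ΣR = (-194 °C − 25.5 °C)/9.226 = -23.8 W
(Negative Q ⇒ heat flows inward; heat gain = 23.8 W.)

Q = 23.8 W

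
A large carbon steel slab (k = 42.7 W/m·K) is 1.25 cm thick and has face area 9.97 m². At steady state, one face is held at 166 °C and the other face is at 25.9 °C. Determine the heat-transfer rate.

Q = kA·ΔT/L = 42.7 × 9.97 × |166 °C − 25.9 °C| / 0.0125 = 4.77×10^6 W

Q = 4770 kW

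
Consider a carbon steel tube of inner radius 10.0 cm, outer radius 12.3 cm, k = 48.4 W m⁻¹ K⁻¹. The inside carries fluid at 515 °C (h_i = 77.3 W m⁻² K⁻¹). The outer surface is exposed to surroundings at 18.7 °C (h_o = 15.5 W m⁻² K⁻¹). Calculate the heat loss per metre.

Q' = 4.74 kW/m

Treat each layer as a resistance in series:
  R'_conv,in = 1/(2πr h) = 1/(2π·0.100·77.3) = 0.02059 m·K/W
  R'_carbon steel = ln(0.123/0.100)/(2πk) = 0.2070/(2π·48.4) = 6.807×10^-4 m·K/W
  R'_conv,out = 1/(2πr h) = 1/(2π·0.123·15.5) = 0.08348 m·K/W
ΣR = 0.02059 + 6.807×10^-4 + 0.08348 = 0.1048 m·K/W
Q' = ΔT/ΣR = (515 °C − 18.7 °C)/0.1048 = 4740 W/m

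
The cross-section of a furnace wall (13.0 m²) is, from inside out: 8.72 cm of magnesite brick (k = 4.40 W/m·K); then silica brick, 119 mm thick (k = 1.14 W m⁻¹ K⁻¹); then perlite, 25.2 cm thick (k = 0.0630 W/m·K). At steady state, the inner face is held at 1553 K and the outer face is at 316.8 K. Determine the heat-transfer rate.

Q = 3900 W

Series thermal resistances, inner to outer:
  R_magnesite brick = L/(kA) = 0.0872/(4.40·13.0) = 0.001524 K/W
  R_silica brick = L/(kA) = 0.119/(1.14·13.0) = 0.008030 K/W
  R_perlite = L/(kA) = 0.252/(0.0630·13.0) = 0.3077 K/W
ΣR = 0.001524 + 0.008030 + 0.3077 = 0.3173 K/W
Q = ΔT/ΣR = (1553 K − 316.8 K)/0.3173 = 3900 W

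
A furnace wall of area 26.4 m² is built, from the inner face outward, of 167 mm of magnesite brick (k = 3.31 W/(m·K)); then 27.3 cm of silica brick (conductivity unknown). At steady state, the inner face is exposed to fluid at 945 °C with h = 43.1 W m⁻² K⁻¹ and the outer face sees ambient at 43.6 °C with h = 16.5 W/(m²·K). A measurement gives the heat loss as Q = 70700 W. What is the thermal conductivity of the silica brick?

k = 1.35 W/m·K

ΣR = ΔT/Q = |945 − 43.6|/70700 = 0.01275 K/W
Known resistances:
  R_conv,in = 1/(hA) = 1/(43.1·26.4) = 8.789×10^-4 K/W
  R_magnesite brick = L/(kA) = 0.167/(3.31·26.4) = 0.001911 K/W
  R_conv,out = 1/(hA) = 1/(16.5·26.4) = 0.002296 K/W
R_silica brick = ΣR − ΣR_known = 0.01275 − 0.005086 = 0.007664 K/W
L/(kA) = 0.007664 ⇒ k = 0.273/(0.007664·26.4) = 1.35 W/m·K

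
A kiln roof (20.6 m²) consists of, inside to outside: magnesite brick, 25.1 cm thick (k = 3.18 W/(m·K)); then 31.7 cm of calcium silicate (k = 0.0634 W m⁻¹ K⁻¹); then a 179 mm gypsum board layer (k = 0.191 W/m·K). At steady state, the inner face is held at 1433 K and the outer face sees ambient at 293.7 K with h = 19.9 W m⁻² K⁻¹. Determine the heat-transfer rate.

Resistance network (inner→outer):
  R_magnesite brick = L/(kA) = 0.251/(3.18·20.6) = 0.003832 K/W
  R_calcium silicate = L/(kA) = 0.317/(0.0634·20.6) = 0.2427 K/W
  R_gypsum board = L/(kA) = 0.179/(0.191·20.6) = 0.04549 K/W
  R_conv,out = 1/(hA) = 1/(19.9·20.6) = 0.002439 K/W
ΣR = 0.003832 + 0.2427 + 0.04549 + 0.002439 = 0.2945 K/W
Q = ΔT/ΣR = (1433 K − 293.7 K)/0.2945 = 3870 W

Q = 3.87 kW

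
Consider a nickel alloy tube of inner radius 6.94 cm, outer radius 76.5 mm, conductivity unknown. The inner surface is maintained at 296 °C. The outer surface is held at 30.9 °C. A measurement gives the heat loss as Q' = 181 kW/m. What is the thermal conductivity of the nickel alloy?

k = 10.6 W/m·K

ΣR = ΔT/Q' = |296 − 30.9|/1.81×10^5 = 0.001465 m·K/W
ln(r₂/r₁)/(2πk) = 0.001465 ⇒ k = 0.09740/(2π·0.001465) = 10.6 W/m·K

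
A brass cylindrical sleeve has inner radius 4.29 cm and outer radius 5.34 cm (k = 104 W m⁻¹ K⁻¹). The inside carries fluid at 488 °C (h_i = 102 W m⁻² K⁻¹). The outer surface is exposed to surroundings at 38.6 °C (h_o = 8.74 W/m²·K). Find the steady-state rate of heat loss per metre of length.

Q' = 1190 W/m

Resistance network (inner→outer):
  R'_conv,in = 1/(2πr h) = 1/(2π·0.0429·102) = 0.03637 m·K/W
  R'_brass = ln(0.0534/0.0429)/(2πk) = 0.2189/(2π·104) = 3.351×10^-4 m·K/W
  R'_conv,out = 1/(2πr h) = 1/(2π·0.0534·8.74) = 0.3410 m·K/W
ΣR = 0.03637 + 3.351×10^-4 + 0.3410 = 0.3777 m·K/W
Q' = ΔT/ΣR = (488 °C − 38.6 °C)/0.3777 = 1190 W/m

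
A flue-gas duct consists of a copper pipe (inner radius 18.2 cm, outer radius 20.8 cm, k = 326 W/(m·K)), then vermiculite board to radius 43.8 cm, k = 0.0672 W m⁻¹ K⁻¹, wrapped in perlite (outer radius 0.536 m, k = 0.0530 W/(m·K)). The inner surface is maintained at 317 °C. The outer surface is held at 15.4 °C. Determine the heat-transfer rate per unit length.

Q' = 127 W/m

Resistance network (inner→outer):
  R'_copper = ln(0.208/0.182)/(2πk) = 0.1335/(2π·326) = 6.519×10^-5 m·K/W
  R'_vermiculite board = ln(0.438/0.208)/(2πk) = 0.7447/(2π·0.0672) = 1.764 m·K/W
  R'_perlite = ln(0.536/0.438)/(2πk) = 0.2019/(2π·0.0530) = 0.6063 m·K/W
ΣR = 6.519×10^-5 + 1.764 + 0.6063 = 2.370 m·K/W
Q' = ΔT/ΣR = (317 °C − 15.4 °C)/2.370 = 127 W/m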